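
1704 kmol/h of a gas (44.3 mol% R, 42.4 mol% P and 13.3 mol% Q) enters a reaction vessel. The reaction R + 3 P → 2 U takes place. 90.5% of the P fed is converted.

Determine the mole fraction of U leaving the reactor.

0.344

P reacted = 0.905 × 722.5 = 653.9 kmol/h; ν_P = −3, so ξ = 653.9/3 = 218 kmol/h.
Outlet amounts (n = n₀ + ν ξ):
  R: 754.9 − 1(218) = 536.9
  P: 722.5 − 3(218) = 68.64
  U: 0 + 2(218) = 435.9
  Q: 226.6 (inert)
Total out = 1268 kmol/h; y_U = 435.9 / 1268 = 0.3437.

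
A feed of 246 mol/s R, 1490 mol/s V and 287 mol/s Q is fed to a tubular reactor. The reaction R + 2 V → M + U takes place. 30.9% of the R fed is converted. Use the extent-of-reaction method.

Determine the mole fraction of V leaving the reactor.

R reacted = 0.309 × 246 = 76.01 mol/s; ν_R = −1, so ξ = 76.01/1 = 76.01 mol/s.
Outlet amounts (n = n₀ + ν ξ):
  R: 246 − 1(76.01) = 170
  V: 1490 − 2(76.01) = 1338
  M: 0 + 1(76.01) = 76.01
  U: 0 + 1(76.01) = 76.01
  Q: 287 (inert)
Total out = 1947 mol/s; y_V = 1338 / 1947 = 0.6872.

0.687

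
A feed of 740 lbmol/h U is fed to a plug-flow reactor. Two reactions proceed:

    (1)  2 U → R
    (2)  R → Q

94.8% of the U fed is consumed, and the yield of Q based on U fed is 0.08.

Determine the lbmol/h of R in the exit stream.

292 lbmol/h

Conversion of U: U consumed = 2ξ₁ = 0.948 × 740 → ξ₁ = 350.8 lbmol/h.
Yield of Q: 1ξ₂ / 740 = 0.08 → ξ₂ = 59.2 lbmol/h.
Outlet amounts (n = n₀ + Σ ν·ξ):
  U: 740 − 2(350.8) = 38.48
  R: 0 + 1(350.8) − 1(59.2) = 291.6
  Q: 0 + 1(59.2) = 59.2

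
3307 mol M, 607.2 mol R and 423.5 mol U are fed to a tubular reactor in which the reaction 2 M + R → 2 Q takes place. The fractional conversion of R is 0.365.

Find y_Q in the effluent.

0.108

R reacted = 0.365 × 607.2 = 221.6 mol; ν_R = −1, so ξ = 221.6/1 = 221.6 mol.
Outlet amounts (n = n₀ + ν ξ):
  M: 3307 − 2(221.6) = 2864
  R: 607.2 − 1(221.6) = 385.6
  Q: 0 + 2(221.6) = 443.3
  U: 423.5 (inert)
Total out = 4116 mol; y_Q = 443.3 / 4116 = 0.1077.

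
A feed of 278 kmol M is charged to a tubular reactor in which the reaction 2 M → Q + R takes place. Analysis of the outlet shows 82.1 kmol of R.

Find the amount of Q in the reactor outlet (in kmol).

For R: n = n₀ + 1ξ → 82.1 = 0 + 1ξ, giving ξ = 82.1 kmol.
Outlet amounts (n = n₀ + ν ξ):
  M: 278 − 2(82.1) = 113.8
  Q: 0 + 1(82.1) = 82.1
  R: 0 + 1(82.1) = 82.1

82.1 kmol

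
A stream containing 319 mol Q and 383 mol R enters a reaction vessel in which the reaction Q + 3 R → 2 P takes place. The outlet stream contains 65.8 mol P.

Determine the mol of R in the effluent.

For P: n = n₀ + 2ξ → 65.8 = 0 + 2ξ, giving ξ = 32.9 mol.
Outlet amounts (n = n₀ + ν ξ):
  Q: 319 − 1(32.9) = 286.1
  R: 383 − 3(32.9) = 284.3
  P: 0 + 2(32.9) = 65.8

284 mol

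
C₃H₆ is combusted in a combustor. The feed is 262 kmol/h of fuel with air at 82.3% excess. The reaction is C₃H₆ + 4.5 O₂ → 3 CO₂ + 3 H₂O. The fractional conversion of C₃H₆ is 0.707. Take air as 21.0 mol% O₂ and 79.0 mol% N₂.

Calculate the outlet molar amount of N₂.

8090 kmol/h

Stoichiometric O₂ = 4.5 × 262 = 1179 kmol/h; O₂ fed = 1179 × 1.823 = 2149 kmol/h.
N₂ fed = 2149 × 79/21 = 8086 kmol/h.
Fuel reacted = 0.707 × 262 → ξ = 185.2 kmol/h.
Outlet (n = n₀ + ν ξ):
  C₃H₆: 262 − 1(185.2) = 76.77
  O₂: 2149 − 4.5(185.2) = 1316
  N₂: 8086 (inert)
  CO₂: 0 + 3(185.2) = 555.7
  H₂O: 0 + 3(185.2) = 555.7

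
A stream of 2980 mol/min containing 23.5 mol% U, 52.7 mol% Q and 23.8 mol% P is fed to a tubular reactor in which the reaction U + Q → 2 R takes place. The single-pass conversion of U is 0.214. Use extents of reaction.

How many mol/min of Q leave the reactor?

U reacted = 0.214 × 700.3 = 149.9 mol/min; ν_U = −1, so ξ = 149.9/1 = 149.9 mol/min.
Outlet amounts (n = n₀ + ν ξ):
  U: 700.3 − 1(149.9) = 550.4
  Q: 1570 − 1(149.9) = 1421
  R: 0 + 2(149.9) = 299.7
  P: 709.2 (inert)

1420 mol/min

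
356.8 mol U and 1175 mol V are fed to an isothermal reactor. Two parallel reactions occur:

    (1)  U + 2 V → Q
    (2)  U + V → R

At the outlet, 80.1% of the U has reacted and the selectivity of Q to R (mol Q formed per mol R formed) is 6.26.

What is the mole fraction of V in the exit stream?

0.643

Conversion of U: U consumed = 0.801 × 356.8 = 285.8 mol = 1ξ₁ + 1ξ₂.
Selectivity: 1ξ₁ / (1ξ₂) = 6.26 → ξ₁ = 6.26 ξ₂.
Substitute: (1·6.26 + 1) ξ₂ = 285.8 → ξ₂ = 39.37 mol, ξ₁ = 246.4 mol.
Outlet amounts (n = n₀ + Σ ν·ξ):
  U: 356.8 − 1(246.4) − 1(39.37) = 71
  V: 1175 − 2(246.4) − 1(39.37) = 642.8
  Q: 0 + 1(246.4) = 246.4
  R: 0 + 1(39.37) = 39.37
Total out = 999.6 mol; y_V = 642.8 / 999.6 = 0.643.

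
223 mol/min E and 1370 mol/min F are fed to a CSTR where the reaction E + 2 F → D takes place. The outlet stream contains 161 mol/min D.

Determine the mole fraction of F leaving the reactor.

For D: n = n₀ + 1ξ → 161 = 0 + 1ξ, giving ξ = 161 mol/min.
Outlet amounts (n = n₀ + ν ξ):
  E: 223 − 1(161) = 62
  F: 1370 − 2(161) = 1048
  D: 0 + 1(161) = 161
Total out = 1271 mol/min; y_F = 1048 / 1271 = 0.8245.

0.825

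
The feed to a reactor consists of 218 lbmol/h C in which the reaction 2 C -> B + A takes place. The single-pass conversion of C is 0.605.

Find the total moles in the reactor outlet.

218 lbmol/h

C reacted = 0.605 × 218 = 131.9 lbmol/h; ν_C = −2, so ξ = 131.9/2 = 65.94 lbmol/h.
Outlet amounts (n = n₀ + ν ξ):
  C: 218 − 2(65.94) = 86.11
  B: 0 + 1(65.94) = 65.94
  A: 0 + 1(65.94) = 65.94
Total out = 86.11 + 65.94 + 65.94 = 218 lbmol/h.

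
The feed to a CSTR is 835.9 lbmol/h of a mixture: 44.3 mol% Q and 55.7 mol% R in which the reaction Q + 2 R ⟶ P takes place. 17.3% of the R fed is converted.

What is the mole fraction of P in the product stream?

0.0533

R reacted = 0.173 × 465.6 = 80.55 lbmol/h; ν_R = −2, so ξ = 80.55/2 = 40.27 lbmol/h.
Outlet amounts (n = n₀ + ν ξ):
  Q: 370.3 − 1(40.27) = 330
  R: 465.6 − 2(40.27) = 385
  P: 0 + 1(40.27) = 40.27
Total out = 755.4 lbmol/h; y_P = 40.27 / 755.4 = 0.05332.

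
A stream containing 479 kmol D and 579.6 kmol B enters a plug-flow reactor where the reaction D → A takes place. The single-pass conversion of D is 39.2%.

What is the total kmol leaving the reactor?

D reacted = 0.392 × 479 = 187.8 kmol; ν_D = −1, so ξ = 187.8/1 = 187.8 kmol.
Outlet amounts (n = n₀ + ν ξ):
  D: 479 − 1(187.8) = 291.2
  A: 0 + 1(187.8) = 187.8
  B: 579.6 (inert)
Total out = 291.2 + 187.8 + 579.6 = 1059 kmol.

1060 kmol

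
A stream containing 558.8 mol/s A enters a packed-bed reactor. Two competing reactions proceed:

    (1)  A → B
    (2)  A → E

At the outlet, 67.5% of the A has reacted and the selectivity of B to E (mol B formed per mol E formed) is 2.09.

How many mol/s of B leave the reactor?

255 mol/s

Conversion of A: A consumed = 0.675 × 558.8 = 377.2 mol/s = 1ξ₁ + 1ξ₂.
Selectivity: 1ξ₁ / (1ξ₂) = 2.09 → ξ₁ = 2.09 ξ₂.
Substitute: (1·2.09 + 1) ξ₂ = 377.2 → ξ₂ = 122.1 mol/s, ξ₁ = 255.1 mol/s.
Outlet amounts (n = n₀ + Σ ν·ξ):
  A: 558.8 − 1(255.1) − 1(122.1) = 181.6
  B: 0 + 1(255.1) = 255.1
  E: 0 + 1(122.1) = 122.1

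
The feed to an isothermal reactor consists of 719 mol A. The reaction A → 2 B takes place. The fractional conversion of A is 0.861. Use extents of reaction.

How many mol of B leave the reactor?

1240 mol

A reacted = 0.861 × 719 = 619.1 mol; ν_A = −1, so ξ = 619.1/1 = 619.1 mol.
Outlet amounts (n = n₀ + ν ξ):
  A: 719 − 1(619.1) = 99.94
  B: 0 + 2(619.1) = 1238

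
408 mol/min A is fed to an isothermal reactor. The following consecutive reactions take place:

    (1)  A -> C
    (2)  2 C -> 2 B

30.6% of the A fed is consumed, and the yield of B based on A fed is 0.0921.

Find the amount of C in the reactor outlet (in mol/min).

87.3 mol/min

Conversion of A: A consumed = 1ξ₁ = 0.306 × 408 → ξ₁ = 124.8 mol/min.
Yield of B: 2ξ₂ / 408 = 0.0921 → ξ₂ = 18.79 mol/min.
Outlet amounts (n = n₀ + Σ ν·ξ):
  A: 408 − 1(124.8) = 283.2
  C: 0 + 1(124.8) − 2(18.79) = 87.27
  B: 0 + 2(18.79) = 37.58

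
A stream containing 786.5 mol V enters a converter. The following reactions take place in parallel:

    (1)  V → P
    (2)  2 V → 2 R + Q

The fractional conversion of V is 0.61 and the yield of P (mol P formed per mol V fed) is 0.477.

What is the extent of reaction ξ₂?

Yield of P: 1ξ₁ / 786.5 = 0.477 → ξ₁ = 375.2 mol.
Conversion of V: 1ξ₁ + 2ξ₂ = 0.61 × 786.5 = 479.8 → ξ₂ = 52.3 mol.
Outlet amounts (n = n₀ + Σ ν·ξ):
  V: 786.5 − 1(375.2) − 2(52.3) = 306.7
  P: 0 + 1(375.2) = 375.2
  R: 0 + 2(52.3) = 104.6
  Q: 0 + 1(52.3) = 52.3

ξ₂ = 52.3 mol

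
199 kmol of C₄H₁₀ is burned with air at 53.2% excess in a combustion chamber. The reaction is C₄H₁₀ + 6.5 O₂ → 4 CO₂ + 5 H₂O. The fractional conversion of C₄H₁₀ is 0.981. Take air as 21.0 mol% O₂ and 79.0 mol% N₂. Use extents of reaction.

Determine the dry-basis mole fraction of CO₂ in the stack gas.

0.0872

Stoichiometric O₂ = 6.5 × 199 = 1294 kmol; O₂ fed = 1294 × 1.532 = 1982 kmol.
N₂ fed = 1982 × 79/21 = 7455 kmol.
Fuel reacted = 0.981 × 199 → ξ = 195.2 kmol.
Outlet (n = n₀ + ν ξ):
  C₄H₁₀: 199 − 1(195.2) = 3.781
  O₂: 1982 − 6.5(195.2) = 712.7
  N₂: 7455 (inert)
  CO₂: 0 + 4(195.2) = 780.9
  H₂O: 0 + 5(195.2) = 976.1
Dry total = 8952 kmol; y_CO₂ (dry) = 780.9 / 8952 = 0.08723.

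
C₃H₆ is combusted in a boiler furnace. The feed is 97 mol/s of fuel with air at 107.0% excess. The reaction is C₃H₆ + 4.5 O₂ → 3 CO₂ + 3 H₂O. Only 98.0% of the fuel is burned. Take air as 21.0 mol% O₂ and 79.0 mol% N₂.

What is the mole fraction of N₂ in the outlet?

Stoichiometric O₂ = 4.5 × 97 = 436.5 mol/s; O₂ fed = 436.5 × 2.070 = 903.6 mol/s.
N₂ fed = 903.6 × 79/21 = 3399 mol/s.
Fuel reacted = 0.98 × 97 → ξ = 95.06 mol/s.
Outlet (n = n₀ + ν ξ):
  C₃H₆: 97 − 1(95.06) = 1.94
  O₂: 903.6 − 4.5(95.06) = 475.8
  N₂: 3399 (inert)
  CO₂: 0 + 3(95.06) = 285.2
  H₂O: 0 + 3(95.06) = 285.2
Total out = 4447 mol/s; y_N₂ = 3399 / 4447 = 0.7643.

0.764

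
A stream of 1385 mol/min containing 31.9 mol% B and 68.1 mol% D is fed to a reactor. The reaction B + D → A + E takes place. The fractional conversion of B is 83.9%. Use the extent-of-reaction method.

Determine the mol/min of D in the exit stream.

573 mol/min

B reacted = 0.839 × 441.8 = 370.7 mol/min; ν_B = −1, so ξ = 370.7/1 = 370.7 mol/min.
Outlet amounts (n = n₀ + ν ξ):
  B: 441.8 − 1(370.7) = 71.13
  D: 943.2 − 1(370.7) = 572.5
  A: 0 + 1(370.7) = 370.7
  E: 0 + 1(370.7) = 370.7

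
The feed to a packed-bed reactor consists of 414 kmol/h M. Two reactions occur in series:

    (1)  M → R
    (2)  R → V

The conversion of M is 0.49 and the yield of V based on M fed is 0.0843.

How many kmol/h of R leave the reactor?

168 kmol/h

Conversion of M: M consumed = 1ξ₁ = 0.49 × 414 → ξ₁ = 202.9 kmol/h.
Yield of V: 1ξ₂ / 414 = 0.0843 → ξ₂ = 34.9 kmol/h.
Outlet amounts (n = n₀ + Σ ν·ξ):
  M: 414 − 1(202.9) = 211.1
  R: 0 + 1(202.9) − 1(34.9) = 168
  V: 0 + 1(34.9) = 34.9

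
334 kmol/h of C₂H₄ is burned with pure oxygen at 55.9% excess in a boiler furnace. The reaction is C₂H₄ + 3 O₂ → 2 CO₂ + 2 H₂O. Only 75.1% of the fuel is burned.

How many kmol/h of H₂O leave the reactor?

Stoichiometric O₂ = 3 × 334 = 1002 kmol/h; O₂ fed = 1002 × 1.559 = 1562 kmol/h.
Fuel reacted = 0.751 × 334 → ξ = 250.8 kmol/h.
Outlet (n = n₀ + ν ξ):
  C₂H₄: 334 − 1(250.8) = 83.17
  O₂: 1562 − 3(250.8) = 809.6
  CO₂: 0 + 2(250.8) = 501.7
  H₂O: 0 + 2(250.8) = 501.7

502 kmol/h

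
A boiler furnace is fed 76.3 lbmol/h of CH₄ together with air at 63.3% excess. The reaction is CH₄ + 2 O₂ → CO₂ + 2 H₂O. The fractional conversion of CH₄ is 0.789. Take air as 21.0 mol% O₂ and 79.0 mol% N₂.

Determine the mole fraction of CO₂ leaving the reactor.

0.0477

Stoichiometric O₂ = 2 × 76.3 = 152.6 lbmol/h; O₂ fed = 152.6 × 1.633 = 249.2 lbmol/h.
N₂ fed = 249.2 × 79/21 = 937.5 lbmol/h.
Fuel reacted = 0.789 × 76.3 → ξ = 60.2 lbmol/h.
Outlet (n = n₀ + ν ξ):
  CH₄: 76.3 − 1(60.2) = 16.1
  O₂: 249.2 − 2(60.2) = 128.8
  N₂: 937.5 (inert)
  CO₂: 0 + 1(60.2) = 60.2
  H₂O: 0 + 2(60.2) = 120.4
Total out = 1263 lbmol/h; y_CO₂ = 60.2 / 1263 = 0.04767.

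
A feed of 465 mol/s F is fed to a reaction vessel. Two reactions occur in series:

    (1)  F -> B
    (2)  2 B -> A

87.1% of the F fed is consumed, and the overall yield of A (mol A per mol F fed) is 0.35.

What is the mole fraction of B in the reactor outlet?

Conversion of F: F consumed = 1ξ₁ = 0.871 × 465 → ξ₁ = 405 mol/s.
Yield of A: 1ξ₂ / 465 = 0.35 → ξ₂ = 162.8 mol/s.
Outlet amounts (n = n₀ + Σ ν·ξ):
  F: 465 − 1(405) = 59.99
  B: 0 + 1(405) − 2(162.8) = 79.51
  A: 0 + 1(162.8) = 162.8
Total out = 302.2 mol/s; y_B = 79.51 / 302.2 = 0.2631.

0.263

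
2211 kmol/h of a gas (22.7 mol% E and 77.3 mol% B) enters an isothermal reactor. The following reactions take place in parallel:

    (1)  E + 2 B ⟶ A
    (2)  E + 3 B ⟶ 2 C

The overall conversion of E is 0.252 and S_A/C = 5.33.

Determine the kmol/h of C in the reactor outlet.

Conversion of E: E consumed = 0.252 × 501.9 = 126.5 kmol/h = 1ξ₁ + 1ξ₂.
Selectivity: 1ξ₁ / (2ξ₂) = 5.33 → ξ₁ = 10.66 ξ₂.
Substitute: (1·10.66 + 1) ξ₂ = 126.5 → ξ₂ = 10.85 kmol/h, ξ₁ = 115.6 kmol/h.
Outlet amounts (n = n₀ + Σ ν·ξ):
  E: 501.9 − 1(115.6) − 1(10.85) = 375.4
  B: 1709 − 2(115.6) − 3(10.85) = 1445
  A: 0 + 1(115.6) = 115.6
  C: 0 + 2(10.85) = 21.69

21.7 kmol/h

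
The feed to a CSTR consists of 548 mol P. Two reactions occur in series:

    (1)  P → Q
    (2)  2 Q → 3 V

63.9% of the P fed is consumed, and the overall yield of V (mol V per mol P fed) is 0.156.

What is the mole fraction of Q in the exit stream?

Conversion of P: P consumed = 1ξ₁ = 0.639 × 548 → ξ₁ = 350.2 mol.
Yield of V: 3ξ₂ / 548 = 0.156 → ξ₂ = 28.5 mol.
Outlet amounts (n = n₀ + Σ ν·ξ):
  P: 548 − 1(350.2) = 197.8
  Q: 0 + 1(350.2) − 2(28.5) = 293.2
  V: 0 + 3(28.5) = 85.49
Total out = 576.5 mol; y_Q = 293.2 / 576.5 = 0.5086.

0.509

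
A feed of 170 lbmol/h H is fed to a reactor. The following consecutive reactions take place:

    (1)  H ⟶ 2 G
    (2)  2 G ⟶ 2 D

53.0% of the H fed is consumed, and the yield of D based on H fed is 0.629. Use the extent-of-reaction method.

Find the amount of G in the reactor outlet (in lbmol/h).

Conversion of H: H consumed = 1ξ₁ = 0.53 × 170 → ξ₁ = 90.1 lbmol/h.
Yield of D: 2ξ₂ / 170 = 0.629 → ξ₂ = 53.47 lbmol/h.
Outlet amounts (n = n₀ + Σ ν·ξ):
  H: 170 − 1(90.1) = 79.9
  G: 0 + 2(90.1) − 2(53.47) = 73.27
  D: 0 + 2(53.47) = 106.9

73.3 lbmol/h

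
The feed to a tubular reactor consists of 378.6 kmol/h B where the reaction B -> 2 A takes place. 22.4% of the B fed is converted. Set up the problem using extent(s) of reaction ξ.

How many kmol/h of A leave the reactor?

170 kmol/h

B reacted = 0.224 × 378.6 = 84.81 kmol/h; ν_B = −1, so ξ = 84.81/1 = 84.81 kmol/h.
Outlet amounts (n = n₀ + ν ξ):
  B: 378.6 − 1(84.81) = 293.8
  A: 0 + 2(84.81) = 169.6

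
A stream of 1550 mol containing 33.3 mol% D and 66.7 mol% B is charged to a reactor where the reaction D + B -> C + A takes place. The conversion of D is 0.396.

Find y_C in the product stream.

D reacted = 0.396 × 516.1 = 204.4 mol; ν_D = −1, so ξ = 204.4/1 = 204.4 mol.
Outlet amounts (n = n₀ + ν ξ):
  D: 516.1 − 1(204.4) = 311.8
  B: 1034 − 1(204.4) = 829.5
  C: 0 + 1(204.4) = 204.4
  A: 0 + 1(204.4) = 204.4
Total out = 1550 mol; y_C = 204.4 / 1550 = 0.1319.

0.132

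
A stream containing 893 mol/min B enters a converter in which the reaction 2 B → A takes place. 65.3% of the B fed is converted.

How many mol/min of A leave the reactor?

292 mol/min

B reacted = 0.653 × 893 = 583.1 mol/min; ν_B = −2, so ξ = 583.1/2 = 291.6 mol/min.
Outlet amounts (n = n₀ + ν ξ):
  B: 893 − 2(291.6) = 309.9
  A: 0 + 1(291.6) = 291.6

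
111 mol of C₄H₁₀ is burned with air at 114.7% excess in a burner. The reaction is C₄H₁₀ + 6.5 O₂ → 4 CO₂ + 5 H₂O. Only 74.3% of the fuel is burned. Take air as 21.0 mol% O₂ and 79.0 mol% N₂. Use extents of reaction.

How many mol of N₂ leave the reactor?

Stoichiometric O₂ = 6.5 × 111 = 721.5 mol; O₂ fed = 721.5 × 2.147 = 1549 mol.
N₂ fed = 1549 × 79/21 = 5827 mol.
Fuel reacted = 0.743 × 111 → ξ = 82.47 mol.
Outlet (n = n₀ + ν ξ):
  C₄H₁₀: 111 − 1(82.47) = 28.53
  O₂: 1549 − 6.5(82.47) = 1013
  N₂: 5827 (inert)
  CO₂: 0 + 4(82.47) = 329.9
  H₂O: 0 + 5(82.47) = 412.4

5830 mol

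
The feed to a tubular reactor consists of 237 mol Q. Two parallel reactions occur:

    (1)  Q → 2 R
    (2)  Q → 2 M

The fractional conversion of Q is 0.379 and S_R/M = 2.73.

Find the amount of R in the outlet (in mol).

131 mol

Conversion of Q: Q consumed = 0.379 × 237 = 89.82 mol = 1ξ₁ + 1ξ₂.
Selectivity: 2ξ₁ / (2ξ₂) = 2.73 → ξ₁ = 2.73 ξ₂.
Substitute: (1·2.73 + 1) ξ₂ = 89.82 → ξ₂ = 24.08 mol, ξ₁ = 65.74 mol.
Outlet amounts (n = n₀ + Σ ν·ξ):
  Q: 237 − 1(65.74) − 1(24.08) = 147.2
  R: 0 + 2(65.74) = 131.5
  M: 0 + 2(24.08) = 48.16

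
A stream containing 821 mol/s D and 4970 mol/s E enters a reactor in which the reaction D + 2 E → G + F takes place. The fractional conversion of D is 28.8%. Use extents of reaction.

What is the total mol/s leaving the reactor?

5550 mol/s

D reacted = 0.288 × 821 = 236.4 mol/s; ν_D = −1, so ξ = 236.4/1 = 236.4 mol/s.
Outlet amounts (n = n₀ + ν ξ):
  D: 821 − 1(236.4) = 584.6
  E: 4970 − 2(236.4) = 4497
  G: 0 + 1(236.4) = 236.4
  F: 0 + 1(236.4) = 236.4
Total out = 584.6 + 4497 + 236.4 + 236.4 = 5555 mol/s.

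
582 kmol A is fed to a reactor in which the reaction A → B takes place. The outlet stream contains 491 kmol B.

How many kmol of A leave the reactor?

91 kmol

For B: n = n₀ + 1ξ → 491 = 0 + 1ξ, giving ξ = 491 kmol.
Outlet amounts (n = n₀ + ν ξ):
  A: 582 − 1(491) = 91
  B: 0 + 1(491) = 491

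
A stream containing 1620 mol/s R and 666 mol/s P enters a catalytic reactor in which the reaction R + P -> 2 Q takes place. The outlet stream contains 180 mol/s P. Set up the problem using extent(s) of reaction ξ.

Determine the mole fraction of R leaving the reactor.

For P: n = n₀ − 1ξ → 180 = 666 − 1ξ, giving ξ = 486 mol/s.
Outlet amounts (n = n₀ + ν ξ):
  R: 1620 − 1(486) = 1134
  P: 666 − 1(486) = 180
  Q: 0 + 2(486) = 972
Total out = 2286 mol/s; y_R = 1134 / 2286 = 0.4961.

0.496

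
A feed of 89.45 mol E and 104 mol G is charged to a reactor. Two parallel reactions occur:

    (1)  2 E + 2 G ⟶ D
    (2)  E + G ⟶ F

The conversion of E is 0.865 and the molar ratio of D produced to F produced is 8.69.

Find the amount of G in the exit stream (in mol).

26.6 mol

Conversion of E: E consumed = 0.865 × 89.45 = 77.37 mol = 2ξ₁ + 1ξ₂.
Selectivity: 1ξ₁ / (1ξ₂) = 8.69 → ξ₁ = 8.69 ξ₂.
Substitute: (2·8.69 + 1) ξ₂ = 77.37 → ξ₂ = 4.21 mol, ξ₁ = 36.58 mol.
Outlet amounts (n = n₀ + Σ ν·ξ):
  E: 89.45 − 2(36.58) − 1(4.21) = 12.08
  G: 104 − 2(36.58) − 1(4.21) = 26.63
  D: 0 + 1(36.58) = 36.58
  F: 0 + 1(4.21) = 4.21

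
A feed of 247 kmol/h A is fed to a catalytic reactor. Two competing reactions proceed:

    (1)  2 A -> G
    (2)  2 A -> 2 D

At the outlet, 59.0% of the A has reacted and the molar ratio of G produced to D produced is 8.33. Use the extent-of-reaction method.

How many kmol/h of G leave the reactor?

Conversion of A: A consumed = 0.59 × 247 = 145.7 kmol/h = 2ξ₁ + 2ξ₂.
Selectivity: 1ξ₁ / (2ξ₂) = 8.33 → ξ₁ = 16.66 ξ₂.
Substitute: (2·16.66 + 2) ξ₂ = 145.7 → ξ₂ = 4.126 kmol/h, ξ₁ = 68.74 kmol/h.
Outlet amounts (n = n₀ + Σ ν·ξ):
  A: 247 − 2(68.74) − 2(4.126) = 101.3
  G: 0 + 1(68.74) = 68.74
  D: 0 + 2(4.126) = 8.252

68.7 kmol/h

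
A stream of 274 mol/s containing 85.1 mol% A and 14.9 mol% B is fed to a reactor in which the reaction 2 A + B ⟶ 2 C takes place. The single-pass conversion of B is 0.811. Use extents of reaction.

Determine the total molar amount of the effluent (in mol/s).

B reacted = 0.811 × 40.83 = 33.11 mol/s; ν_B = −1, so ξ = 33.11/1 = 33.11 mol/s.
Outlet amounts (n = n₀ + ν ξ):
  A: 233.2 − 2(33.11) = 167
  B: 40.83 − 1(33.11) = 7.716
  C: 0 + 2(33.11) = 66.22
Total out = 167 + 7.716 + 66.22 = 240.9 mol/s.

241 mol/s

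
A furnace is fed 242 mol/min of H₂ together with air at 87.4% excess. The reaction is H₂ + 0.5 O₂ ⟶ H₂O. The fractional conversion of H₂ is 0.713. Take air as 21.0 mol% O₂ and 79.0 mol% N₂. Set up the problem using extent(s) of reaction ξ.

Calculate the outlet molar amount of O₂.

140 mol/min

Stoichiometric O₂ = 0.5 × 242 = 121 mol/min; O₂ fed = 121 × 1.874 = 226.8 mol/min.
N₂ fed = 226.8 × 79/21 = 853 mol/min.
Fuel reacted = 0.713 × 242 → ξ = 172.5 mol/min.
Outlet (n = n₀ + ν ξ):
  H₂: 242 − 1(172.5) = 69.45
  O₂: 226.8 − 0.5(172.5) = 140.5
  N₂: 853 (inert)
  H₂O: 0 + 1(172.5) = 172.5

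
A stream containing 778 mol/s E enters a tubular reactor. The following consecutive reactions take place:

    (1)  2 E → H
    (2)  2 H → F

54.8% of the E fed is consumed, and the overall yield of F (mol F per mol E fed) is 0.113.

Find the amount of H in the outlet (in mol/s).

Conversion of E: E consumed = 2ξ₁ = 0.548 × 778 → ξ₁ = 213.2 mol/s.
Yield of F: 1ξ₂ / 778 = 0.113 → ξ₂ = 87.91 mol/s.
Outlet amounts (n = n₀ + Σ ν·ξ):
  E: 778 − 2(213.2) = 351.7
  H: 0 + 1(213.2) − 2(87.91) = 37.34
  F: 0 + 1(87.91) = 87.91

37.3 mol/s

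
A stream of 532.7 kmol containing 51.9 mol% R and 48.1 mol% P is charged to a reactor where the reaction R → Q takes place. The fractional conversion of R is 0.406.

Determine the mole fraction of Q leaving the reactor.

0.211

R reacted = 0.406 × 276.5 = 112.2 kmol; ν_R = −1, so ξ = 112.2/1 = 112.2 kmol.
Outlet amounts (n = n₀ + ν ξ):
  R: 276.5 − 1(112.2) = 164.2
  Q: 0 + 1(112.2) = 112.2
  P: 256.2 (inert)
Total out = 532.7 kmol; y_Q = 112.2 / 532.7 = 0.2107.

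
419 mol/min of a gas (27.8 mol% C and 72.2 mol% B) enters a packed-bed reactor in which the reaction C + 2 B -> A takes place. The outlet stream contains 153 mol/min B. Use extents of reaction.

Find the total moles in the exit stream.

269 mol/min

For B: n = n₀ − 2ξ → 153 = 302.5 − 2ξ, giving ξ = 74.76 mol/min.
Outlet amounts (n = n₀ + ν ξ):
  C: 116.5 − 1(74.76) = 41.72
  B: 302.5 − 2(74.76) = 153
  A: 0 + 1(74.76) = 74.76
Total out = 41.72 + 153 + 74.76 = 269.5 mol/min.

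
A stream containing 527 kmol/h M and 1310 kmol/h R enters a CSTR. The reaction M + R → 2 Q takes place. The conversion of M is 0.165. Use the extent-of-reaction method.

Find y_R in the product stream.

M reacted = 0.165 × 527 = 86.95 kmol/h; ν_M = −1, so ξ = 86.95/1 = 86.95 kmol/h.
Outlet amounts (n = n₀ + ν ξ):
  M: 527 − 1(86.95) = 440
  R: 1310 − 1(86.95) = 1223
  Q: 0 + 2(86.95) = 173.9
Total out = 1837 kmol/h; y_R = 1223 / 1837 = 0.6658.

0.666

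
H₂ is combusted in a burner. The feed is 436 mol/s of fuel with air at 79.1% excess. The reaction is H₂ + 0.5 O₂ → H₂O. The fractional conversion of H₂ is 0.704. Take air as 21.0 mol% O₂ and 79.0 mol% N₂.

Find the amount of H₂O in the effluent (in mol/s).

307 mol/s

Stoichiometric O₂ = 0.5 × 436 = 218 mol/s; O₂ fed = 218 × 1.791 = 390.4 mol/s.
N₂ fed = 390.4 × 79/21 = 1469 mol/s.
Fuel reacted = 0.704 × 436 → ξ = 306.9 mol/s.
Outlet (n = n₀ + ν ξ):
  H₂: 436 − 1(306.9) = 129.1
  O₂: 390.4 − 0.5(306.9) = 237
  N₂: 1469 (inert)
  H₂O: 0 + 1(306.9) = 306.9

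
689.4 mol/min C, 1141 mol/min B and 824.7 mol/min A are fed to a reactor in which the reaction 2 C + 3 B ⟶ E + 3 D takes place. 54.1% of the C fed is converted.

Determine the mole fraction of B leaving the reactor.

0.236

C reacted = 0.541 × 689.4 = 373 mol/min; ν_C = −2, so ξ = 373/2 = 186.5 mol/min.
Outlet amounts (n = n₀ + ν ξ):
  C: 689.4 − 2(186.5) = 316.4
  B: 1141 − 3(186.5) = 581.6
  E: 0 + 1(186.5) = 186.5
  D: 0 + 3(186.5) = 559.4
  A: 824.7 (inert)
Total out = 2469 mol/min; y_B = 581.6 / 2469 = 0.2356.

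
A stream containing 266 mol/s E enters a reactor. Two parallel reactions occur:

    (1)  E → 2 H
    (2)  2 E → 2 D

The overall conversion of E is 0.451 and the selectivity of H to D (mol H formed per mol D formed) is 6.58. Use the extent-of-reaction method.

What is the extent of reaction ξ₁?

ξ₁ = 92 mol/s

Conversion of E: E consumed = 0.451 × 266 = 120 mol/s = 1ξ₁ + 2ξ₂.
Selectivity: 2ξ₁ / (2ξ₂) = 6.58 → ξ₁ = 6.58 ξ₂.
Substitute: (1·6.58 + 2) ξ₂ = 120 → ξ₂ = 13.98 mol/s, ξ₁ = 92 mol/s.
Outlet amounts (n = n₀ + Σ ν·ξ):
  E: 266 − 1(92) − 2(13.98) = 146
  H: 0 + 2(92) = 184
  D: 0 + 2(13.98) = 27.96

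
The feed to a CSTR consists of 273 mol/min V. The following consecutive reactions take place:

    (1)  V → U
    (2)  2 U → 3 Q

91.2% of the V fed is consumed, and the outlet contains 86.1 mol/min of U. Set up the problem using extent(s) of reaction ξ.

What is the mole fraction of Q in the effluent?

0.689

Conversion of V: V consumed = 1ξ₁ = 0.912 × 273 → ξ₁ = 249 mol/min.
U balance: n_U = 0 + 1ξ₁ − 2ξ₂ = 86.1 → ξ₂ = (1·249 − 86.1)/2 = 81.44 mol/min.
Outlet amounts (n = n₀ + Σ ν·ξ):
  V: 273 − 1(249) = 24.02
  U: 0 + 1(249) − 2(81.44) = 86.1
  Q: 0 + 3(81.44) = 244.3
Total out = 354.4 mol/min; y_Q = 244.3 / 354.4 = 0.6893.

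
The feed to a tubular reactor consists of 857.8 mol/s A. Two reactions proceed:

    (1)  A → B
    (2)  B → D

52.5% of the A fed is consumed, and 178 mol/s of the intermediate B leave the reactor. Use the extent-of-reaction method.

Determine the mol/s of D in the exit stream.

272 mol/s

Conversion of A: A consumed = 1ξ₁ = 0.525 × 857.8 → ξ₁ = 450.3 mol/s.
B balance: n_B = 0 + 1ξ₁ − 1ξ₂ = 178 → ξ₂ = (1·450.3 − 178)/1 = 272.3 mol/s.
Outlet amounts (n = n₀ + Σ ν·ξ):
  A: 857.8 − 1(450.3) = 407.5
  B: 0 + 1(450.3) − 1(272.3) = 178
  D: 0 + 1(272.3) = 272.3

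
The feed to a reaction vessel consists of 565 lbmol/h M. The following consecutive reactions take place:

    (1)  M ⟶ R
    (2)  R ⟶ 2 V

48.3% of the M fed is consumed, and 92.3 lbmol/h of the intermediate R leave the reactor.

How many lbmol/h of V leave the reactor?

361 lbmol/h

Conversion of M: M consumed = 1ξ₁ = 0.483 × 565 → ξ₁ = 272.9 lbmol/h.
R balance: n_R = 0 + 1ξ₁ − 1ξ₂ = 92.3 → ξ₂ = (1·272.9 − 92.3)/1 = 180.6 lbmol/h.
Outlet amounts (n = n₀ + Σ ν·ξ):
  M: 565 − 1(272.9) = 292.1
  R: 0 + 1(272.9) − 1(180.6) = 92.3
  V: 0 + 2(180.6) = 361.2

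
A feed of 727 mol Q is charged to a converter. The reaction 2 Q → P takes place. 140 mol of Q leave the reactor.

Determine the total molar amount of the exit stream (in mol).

434 mol

For Q: n = n₀ − 2ξ → 140 = 727 − 2ξ, giving ξ = 293.5 mol.
Outlet amounts (n = n₀ + ν ξ):
  Q: 727 − 2(293.5) = 140
  P: 0 + 1(293.5) = 293.5
Total out = 140 + 293.5 = 433.5 mol.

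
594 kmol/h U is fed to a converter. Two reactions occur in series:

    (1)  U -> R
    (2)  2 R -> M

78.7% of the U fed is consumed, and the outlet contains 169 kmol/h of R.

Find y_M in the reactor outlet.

0.336

Conversion of U: U consumed = 1ξ₁ = 0.787 × 594 → ξ₁ = 467.5 kmol/h.
R balance: n_R = 0 + 1ξ₁ − 2ξ₂ = 169 → ξ₂ = (1·467.5 − 169)/2 = 149.2 kmol/h.
Outlet amounts (n = n₀ + Σ ν·ξ):
  U: 594 − 1(467.5) = 126.5
  R: 0 + 1(467.5) − 2(149.2) = 169
  M: 0 + 1(149.2) = 149.2
Total out = 444.8 kmol/h; y_M = 149.2 / 444.8 = 0.3355.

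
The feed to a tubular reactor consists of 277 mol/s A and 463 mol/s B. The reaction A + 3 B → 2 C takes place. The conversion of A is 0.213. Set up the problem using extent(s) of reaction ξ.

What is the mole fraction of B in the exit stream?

0.46

A reacted = 0.213 × 277 = 59 mol/s; ν_A = −1, so ξ = 59/1 = 59 mol/s.
Outlet amounts (n = n₀ + ν ξ):
  A: 277 − 1(59) = 218
  B: 463 − 3(59) = 286
  C: 0 + 2(59) = 118
Total out = 622 mol/s; y_B = 286 / 622 = 0.4598.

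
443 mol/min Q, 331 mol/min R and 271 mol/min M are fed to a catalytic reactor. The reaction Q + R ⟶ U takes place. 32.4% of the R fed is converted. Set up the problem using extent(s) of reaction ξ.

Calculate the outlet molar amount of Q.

336 mol/min

R reacted = 0.324 × 331 = 107.2 mol/min; ν_R = −1, so ξ = 107.2/1 = 107.2 mol/min.
Outlet amounts (n = n₀ + ν ξ):
  Q: 443 − 1(107.2) = 335.8
  R: 331 − 1(107.2) = 223.8
  U: 0 + 1(107.2) = 107.2
  M: 271 (inert)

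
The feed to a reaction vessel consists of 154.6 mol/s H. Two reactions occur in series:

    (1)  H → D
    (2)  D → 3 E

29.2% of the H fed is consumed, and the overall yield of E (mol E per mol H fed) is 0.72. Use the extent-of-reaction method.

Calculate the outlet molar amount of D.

8.04 mol/s

Conversion of H: H consumed = 1ξ₁ = 0.292 × 154.6 → ξ₁ = 45.14 mol/s.
Yield of E: 3ξ₂ / 154.6 = 0.72 → ξ₂ = 37.1 mol/s.
Outlet amounts (n = n₀ + Σ ν·ξ):
  H: 154.6 − 1(45.14) = 109.5
  D: 0 + 1(45.14) − 1(37.1) = 8.039
  E: 0 + 3(37.1) = 111.3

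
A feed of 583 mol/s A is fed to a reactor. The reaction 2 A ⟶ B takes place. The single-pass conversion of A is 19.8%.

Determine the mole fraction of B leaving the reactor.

0.11

A reacted = 0.198 × 583 = 115.4 mol/s; ν_A = −2, so ξ = 115.4/2 = 57.72 mol/s.
Outlet amounts (n = n₀ + ν ξ):
  A: 583 − 2(57.72) = 467.6
  B: 0 + 1(57.72) = 57.72
Total out = 525.3 mol/s; y_B = 57.72 / 525.3 = 0.1099.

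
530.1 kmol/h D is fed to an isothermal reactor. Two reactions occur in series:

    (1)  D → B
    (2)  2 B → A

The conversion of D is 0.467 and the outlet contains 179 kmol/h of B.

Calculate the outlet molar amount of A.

34.3 kmol/h

Conversion of D: D consumed = 1ξ₁ = 0.467 × 530.1 → ξ₁ = 247.6 kmol/h.
B balance: n_B = 0 + 1ξ₁ − 2ξ₂ = 179 → ξ₂ = (1·247.6 − 179)/2 = 34.28 kmol/h.
Outlet amounts (n = n₀ + Σ ν·ξ):
  D: 530.1 − 1(247.6) = 282.5
  B: 0 + 1(247.6) − 2(34.28) = 179
  A: 0 + 1(34.28) = 34.28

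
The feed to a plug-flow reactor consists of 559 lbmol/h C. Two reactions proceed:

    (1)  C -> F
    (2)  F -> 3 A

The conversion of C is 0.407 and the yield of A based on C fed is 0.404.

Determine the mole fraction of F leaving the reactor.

0.215

Conversion of C: C consumed = 1ξ₁ = 0.407 × 559 → ξ₁ = 227.5 lbmol/h.
Yield of A: 3ξ₂ / 559 = 0.404 → ξ₂ = 75.28 lbmol/h.
Outlet amounts (n = n₀ + Σ ν·ξ):
  C: 559 − 1(227.5) = 331.5
  F: 0 + 1(227.5) − 1(75.28) = 152.2
  A: 0 + 3(75.28) = 225.8
Total out = 709.6 lbmol/h; y_F = 152.2 / 709.6 = 0.2145.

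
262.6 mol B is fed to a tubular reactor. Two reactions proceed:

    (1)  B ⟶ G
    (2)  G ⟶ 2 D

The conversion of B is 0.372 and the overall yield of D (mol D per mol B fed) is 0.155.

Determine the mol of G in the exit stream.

77.3 mol

Conversion of B: B consumed = 1ξ₁ = 0.372 × 262.6 → ξ₁ = 97.69 mol.
Yield of D: 2ξ₂ / 262.6 = 0.155 → ξ₂ = 20.35 mol.
Outlet amounts (n = n₀ + Σ ν·ξ):
  B: 262.6 − 1(97.69) = 164.9
  G: 0 + 1(97.69) − 1(20.35) = 77.34
  D: 0 + 2(20.35) = 40.7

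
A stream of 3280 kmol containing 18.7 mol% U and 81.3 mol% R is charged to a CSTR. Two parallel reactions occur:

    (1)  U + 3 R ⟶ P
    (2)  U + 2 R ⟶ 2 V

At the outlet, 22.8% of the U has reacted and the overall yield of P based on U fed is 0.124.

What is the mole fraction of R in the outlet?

Yield of P: 1ξ₁ / 613.4 = 0.124 → ξ₁ = 76.06 kmol.
Conversion of U: 1ξ₁ + 1ξ₂ = 0.228 × 613.4 = 139.8 → ξ₂ = 63.79 kmol.
Outlet amounts (n = n₀ + Σ ν·ξ):
  U: 613.4 − 1(76.06) − 1(63.79) = 473.5
  R: 2667 − 3(76.06) − 2(63.79) = 2311
  P: 0 + 1(76.06) = 76.06
  V: 0 + 2(63.79) = 127.6
Total out = 2988 kmol; y_R = 2311 / 2988 = 0.7734.

0.773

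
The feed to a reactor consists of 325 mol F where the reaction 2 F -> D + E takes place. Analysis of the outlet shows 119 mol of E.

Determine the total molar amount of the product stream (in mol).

325 mol

For E: n = n₀ + 1ξ → 119 = 0 + 1ξ, giving ξ = 119 mol.
Outlet amounts (n = n₀ + ν ξ):
  F: 325 − 2(119) = 87
  D: 0 + 1(119) = 119
  E: 0 + 1(119) = 119
Total out = 87 + 119 + 119 = 325 mol.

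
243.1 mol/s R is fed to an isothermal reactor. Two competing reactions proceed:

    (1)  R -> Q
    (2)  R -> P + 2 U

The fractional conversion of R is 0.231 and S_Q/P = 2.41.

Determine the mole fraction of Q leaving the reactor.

Conversion of R: R consumed = 0.231 × 243.1 = 56.16 mol/s = 1ξ₁ + 1ξ₂.
Selectivity: 1ξ₁ / (1ξ₂) = 2.41 → ξ₁ = 2.41 ξ₂.
Substitute: (1·2.41 + 1) ξ₂ = 56.16 → ξ₂ = 16.47 mol/s, ξ₁ = 39.69 mol/s.
Outlet amounts (n = n₀ + Σ ν·ξ):
  R: 243.1 − 1(39.69) − 1(16.47) = 186.9
  Q: 0 + 1(39.69) = 39.69
  P: 0 + 1(16.47) = 16.47
  U: 0 + 2(16.47) = 32.94
Total out = 276 mol/s; y_Q = 39.69 / 276 = 0.1438.

0.144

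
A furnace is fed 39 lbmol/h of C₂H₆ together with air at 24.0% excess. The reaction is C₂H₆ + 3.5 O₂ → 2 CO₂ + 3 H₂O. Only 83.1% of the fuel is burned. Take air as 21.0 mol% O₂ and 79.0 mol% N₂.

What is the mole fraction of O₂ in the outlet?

Stoichiometric O₂ = 3.5 × 39 = 136.5 lbmol/h; O₂ fed = 136.5 × 1.240 = 169.3 lbmol/h.
N₂ fed = 169.3 × 79/21 = 636.7 lbmol/h.
Fuel reacted = 0.831 × 39 → ξ = 32.41 lbmol/h.
Outlet (n = n₀ + ν ξ):
  C₂H₆: 39 − 1(32.41) = 6.591
  O₂: 169.3 − 3.5(32.41) = 55.83
  N₂: 636.7 (inert)
  CO₂: 0 + 2(32.41) = 64.82
  H₂O: 0 + 3(32.41) = 97.23
Total out = 861.2 lbmol/h; y_O₂ = 55.83 / 861.2 = 0.06483.

0.0648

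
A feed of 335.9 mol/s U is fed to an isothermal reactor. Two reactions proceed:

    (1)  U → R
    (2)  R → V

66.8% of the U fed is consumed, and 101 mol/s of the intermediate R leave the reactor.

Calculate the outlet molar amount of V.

123 mol/s

Conversion of U: U consumed = 1ξ₁ = 0.668 × 335.9 → ξ₁ = 224.4 mol/s.
R balance: n_R = 0 + 1ξ₁ − 1ξ₂ = 101 → ξ₂ = (1·224.4 − 101)/1 = 123.4 mol/s.
Outlet amounts (n = n₀ + Σ ν·ξ):
  U: 335.9 − 1(224.4) = 111.5
  R: 0 + 1(224.4) − 1(123.4) = 101
  V: 0 + 1(123.4) = 123.4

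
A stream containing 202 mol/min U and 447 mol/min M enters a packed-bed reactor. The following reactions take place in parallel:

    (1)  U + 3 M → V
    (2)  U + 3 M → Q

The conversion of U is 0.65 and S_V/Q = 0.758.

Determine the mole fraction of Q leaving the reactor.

0.293

Conversion of U: U consumed = 0.65 × 202 = 131.3 mol/min = 1ξ₁ + 1ξ₂.
Selectivity: 1ξ₁ / (1ξ₂) = 0.758 → ξ₁ = 0.758 ξ₂.
Substitute: (1·0.758 + 1) ξ₂ = 131.3 → ξ₂ = 74.69 mol/min, ξ₁ = 56.61 mol/min.
Outlet amounts (n = n₀ + Σ ν·ξ):
  U: 202 − 1(56.61) − 1(74.69) = 70.7
  M: 447 − 3(56.61) − 3(74.69) = 53.1
  V: 0 + 1(56.61) = 56.61
  Q: 0 + 1(74.69) = 74.69
Total out = 255.1 mol/min; y_Q = 74.69 / 255.1 = 0.2928.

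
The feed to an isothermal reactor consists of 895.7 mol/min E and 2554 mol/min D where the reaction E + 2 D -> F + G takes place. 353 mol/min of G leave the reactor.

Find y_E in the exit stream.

0.175

For G: n = n₀ + 1ξ → 353 = 0 + 1ξ, giving ξ = 353 mol/min.
Outlet amounts (n = n₀ + ν ξ):
  E: 895.7 − 1(353) = 542.7
  D: 2554 − 2(353) = 1848
  F: 0 + 1(353) = 353
  G: 0 + 1(353) = 353
Total out = 3097 mol/min; y_E = 542.7 / 3097 = 0.1753.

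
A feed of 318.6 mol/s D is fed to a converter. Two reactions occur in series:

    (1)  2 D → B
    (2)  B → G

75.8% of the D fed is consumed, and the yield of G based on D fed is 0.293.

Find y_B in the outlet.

0.138

Conversion of D: D consumed = 2ξ₁ = 0.758 × 318.6 → ξ₁ = 120.7 mol/s.
Yield of G: 1ξ₂ / 318.6 = 0.293 → ξ₂ = 93.35 mol/s.
Outlet amounts (n = n₀ + Σ ν·ξ):
  D: 318.6 − 2(120.7) = 77.1
  B: 0 + 1(120.7) − 1(93.35) = 27.4
  G: 0 + 1(93.35) = 93.35
Total out = 197.9 mol/s; y_B = 27.4 / 197.9 = 0.1385.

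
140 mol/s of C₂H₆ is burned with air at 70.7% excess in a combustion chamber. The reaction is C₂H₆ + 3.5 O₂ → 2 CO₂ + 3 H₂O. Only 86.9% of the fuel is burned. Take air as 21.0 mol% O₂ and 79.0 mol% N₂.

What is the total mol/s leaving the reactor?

4180 mol/s

Stoichiometric O₂ = 3.5 × 140 = 490 mol/s; O₂ fed = 490 × 1.707 = 836.4 mol/s.
N₂ fed = 836.4 × 79/21 = 3147 mol/s.
Fuel reacted = 0.869 × 140 → ξ = 121.7 mol/s.
Outlet (n = n₀ + ν ξ):
  C₂H₆: 140 − 1(121.7) = 18.34
  O₂: 836.4 − 3.5(121.7) = 410.6
  N₂: 3147 (inert)
  CO₂: 0 + 2(121.7) = 243.3
  H₂O: 0 + 3(121.7) = 365
Total out = 18.34 + 410.6 + 3147 + 243.3 + 365 = 4184 mol/s.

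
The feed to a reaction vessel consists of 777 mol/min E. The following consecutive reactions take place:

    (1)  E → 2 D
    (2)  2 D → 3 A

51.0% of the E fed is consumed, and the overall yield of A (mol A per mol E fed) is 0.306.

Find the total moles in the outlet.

Conversion of E: E consumed = 1ξ₁ = 0.51 × 777 → ξ₁ = 396.3 mol/min.
Yield of A: 3ξ₂ / 777 = 0.306 → ξ₂ = 79.25 mol/min.
Outlet amounts (n = n₀ + Σ ν·ξ):
  E: 777 − 1(396.3) = 380.7
  D: 0 + 2(396.3) − 2(79.25) = 634
  A: 0 + 3(79.25) = 237.8
Total out = 380.7 + 634 + 237.8 = 1253 mol/min.

1250 mol/min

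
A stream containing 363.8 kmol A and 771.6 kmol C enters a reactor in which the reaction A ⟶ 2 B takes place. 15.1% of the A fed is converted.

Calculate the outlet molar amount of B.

110 kmol

A reacted = 0.151 × 363.8 = 54.93 kmol; ν_A = −1, so ξ = 54.93/1 = 54.93 kmol.
Outlet amounts (n = n₀ + ν ξ):
  A: 363.8 − 1(54.93) = 308.9
  B: 0 + 2(54.93) = 109.9
  C: 771.6 (inert)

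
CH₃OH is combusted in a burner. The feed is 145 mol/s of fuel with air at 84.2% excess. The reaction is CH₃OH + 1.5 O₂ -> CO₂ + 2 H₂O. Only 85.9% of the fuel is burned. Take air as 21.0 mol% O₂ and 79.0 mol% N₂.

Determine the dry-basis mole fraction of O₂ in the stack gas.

Stoichiometric O₂ = 1.5 × 145 = 217.5 mol/s; O₂ fed = 217.5 × 1.842 = 400.6 mol/s.
N₂ fed = 400.6 × 79/21 = 1507 mol/s.
Fuel reacted = 0.859 × 145 → ξ = 124.6 mol/s.
Outlet (n = n₀ + ν ξ):
  CH₃OH: 145 − 1(124.6) = 20.45
  O₂: 400.6 − 1.5(124.6) = 213.8
  N₂: 1507 (inert)
  CO₂: 0 + 1(124.6) = 124.6
  H₂O: 0 + 2(124.6) = 249.1
Dry total = 1866 mol/s; y_O₂ (dry) = 213.8 / 1866 = 0.1146.

0.115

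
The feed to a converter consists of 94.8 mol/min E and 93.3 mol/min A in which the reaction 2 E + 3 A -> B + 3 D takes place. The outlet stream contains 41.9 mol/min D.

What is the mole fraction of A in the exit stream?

0.295

For D: n = n₀ + 3ξ → 41.9 = 0 + 3ξ, giving ξ = 13.97 mol/min.
Outlet amounts (n = n₀ + ν ξ):
  E: 94.8 − 2(13.97) = 66.87
  A: 93.3 − 3(13.97) = 51.4
  B: 0 + 1(13.97) = 13.97
  D: 0 + 3(13.97) = 41.9
Total out = 174.1 mol/min; y_A = 51.4 / 174.1 = 0.2952.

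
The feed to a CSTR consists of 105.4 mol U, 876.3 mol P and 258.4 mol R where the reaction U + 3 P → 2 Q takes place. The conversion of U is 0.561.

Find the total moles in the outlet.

1120 mol

U reacted = 0.561 × 105.4 = 59.13 mol; ν_U = −1, so ξ = 59.13/1 = 59.13 mol.
Outlet amounts (n = n₀ + ν ξ):
  U: 105.4 − 1(59.13) = 46.27
  P: 876.3 − 3(59.13) = 698.9
  Q: 0 + 2(59.13) = 118.3
  R: 258.4 (inert)
Total out = 46.27 + 698.9 + 118.3 + 258.4 = 1122 mol.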